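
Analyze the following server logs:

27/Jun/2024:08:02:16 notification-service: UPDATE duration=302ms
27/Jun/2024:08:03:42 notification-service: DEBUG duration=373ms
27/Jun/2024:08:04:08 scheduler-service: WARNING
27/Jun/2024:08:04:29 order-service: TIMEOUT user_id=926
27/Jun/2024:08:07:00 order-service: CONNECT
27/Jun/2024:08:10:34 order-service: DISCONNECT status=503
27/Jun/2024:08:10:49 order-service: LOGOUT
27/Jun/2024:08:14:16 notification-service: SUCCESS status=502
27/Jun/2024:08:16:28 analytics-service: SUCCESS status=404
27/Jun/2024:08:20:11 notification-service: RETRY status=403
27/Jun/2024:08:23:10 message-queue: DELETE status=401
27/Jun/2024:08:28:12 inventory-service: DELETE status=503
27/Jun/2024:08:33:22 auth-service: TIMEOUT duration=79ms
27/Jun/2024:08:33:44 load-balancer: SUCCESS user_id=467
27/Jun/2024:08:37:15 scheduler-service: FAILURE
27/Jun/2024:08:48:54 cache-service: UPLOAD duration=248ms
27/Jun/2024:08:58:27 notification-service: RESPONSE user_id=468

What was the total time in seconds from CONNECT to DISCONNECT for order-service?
214

To calculate state duration:

1. Find CONNECT event for order-service: 27/Jun/2024:08:07:00
2. Find DISCONNECT event for order-service: 27/Jun/2024:08:10:34
3. Calculate duration: 27/Jun/2024:08:10:34 - 27/Jun/2024:08:07:00 = 214 seconds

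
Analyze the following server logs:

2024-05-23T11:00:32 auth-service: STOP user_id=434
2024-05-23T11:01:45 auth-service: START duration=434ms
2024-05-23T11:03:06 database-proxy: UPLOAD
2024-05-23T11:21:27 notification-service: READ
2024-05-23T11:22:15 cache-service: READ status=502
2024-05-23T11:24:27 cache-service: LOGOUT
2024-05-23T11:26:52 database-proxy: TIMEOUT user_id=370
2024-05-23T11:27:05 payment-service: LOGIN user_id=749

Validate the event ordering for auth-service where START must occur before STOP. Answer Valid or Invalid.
Invalid

To validate ordering:

1. Required order: START → STOP
2. Rule: START must occur before STOP
3. Check actual order of events for auth-service
4. Result: Invalid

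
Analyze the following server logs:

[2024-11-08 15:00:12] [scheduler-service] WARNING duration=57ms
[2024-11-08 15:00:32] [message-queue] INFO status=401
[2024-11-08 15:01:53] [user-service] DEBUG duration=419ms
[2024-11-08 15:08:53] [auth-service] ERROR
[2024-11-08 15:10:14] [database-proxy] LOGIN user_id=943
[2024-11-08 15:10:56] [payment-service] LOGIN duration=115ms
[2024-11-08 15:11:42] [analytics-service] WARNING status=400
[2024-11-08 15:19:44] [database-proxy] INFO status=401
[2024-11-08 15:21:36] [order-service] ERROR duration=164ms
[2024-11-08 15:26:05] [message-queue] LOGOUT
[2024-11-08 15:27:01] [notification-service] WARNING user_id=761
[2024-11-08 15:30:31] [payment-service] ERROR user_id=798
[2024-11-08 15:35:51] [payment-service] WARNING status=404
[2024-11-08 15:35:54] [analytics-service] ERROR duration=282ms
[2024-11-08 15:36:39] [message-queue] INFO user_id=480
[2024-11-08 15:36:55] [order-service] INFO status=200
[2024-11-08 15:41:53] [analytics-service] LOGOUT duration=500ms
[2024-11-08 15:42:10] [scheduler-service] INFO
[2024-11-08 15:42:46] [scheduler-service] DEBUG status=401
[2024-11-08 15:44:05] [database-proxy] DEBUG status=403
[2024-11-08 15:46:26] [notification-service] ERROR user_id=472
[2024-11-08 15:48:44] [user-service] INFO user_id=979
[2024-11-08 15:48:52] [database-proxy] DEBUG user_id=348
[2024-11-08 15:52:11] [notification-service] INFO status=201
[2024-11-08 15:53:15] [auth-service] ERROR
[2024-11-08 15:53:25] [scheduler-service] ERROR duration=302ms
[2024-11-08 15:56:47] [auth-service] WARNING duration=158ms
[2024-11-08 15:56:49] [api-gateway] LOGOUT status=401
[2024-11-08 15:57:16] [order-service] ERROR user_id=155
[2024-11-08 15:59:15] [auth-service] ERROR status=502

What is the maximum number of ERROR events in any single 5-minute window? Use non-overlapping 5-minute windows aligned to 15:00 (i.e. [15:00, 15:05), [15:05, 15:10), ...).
2

To find the burst window:

1. Divide the log period into non-overlapping 5-minute windows starting at 15:00
2. Count ERROR events in each window
3. Find the window with maximum count
4. Maximum events in a window: 2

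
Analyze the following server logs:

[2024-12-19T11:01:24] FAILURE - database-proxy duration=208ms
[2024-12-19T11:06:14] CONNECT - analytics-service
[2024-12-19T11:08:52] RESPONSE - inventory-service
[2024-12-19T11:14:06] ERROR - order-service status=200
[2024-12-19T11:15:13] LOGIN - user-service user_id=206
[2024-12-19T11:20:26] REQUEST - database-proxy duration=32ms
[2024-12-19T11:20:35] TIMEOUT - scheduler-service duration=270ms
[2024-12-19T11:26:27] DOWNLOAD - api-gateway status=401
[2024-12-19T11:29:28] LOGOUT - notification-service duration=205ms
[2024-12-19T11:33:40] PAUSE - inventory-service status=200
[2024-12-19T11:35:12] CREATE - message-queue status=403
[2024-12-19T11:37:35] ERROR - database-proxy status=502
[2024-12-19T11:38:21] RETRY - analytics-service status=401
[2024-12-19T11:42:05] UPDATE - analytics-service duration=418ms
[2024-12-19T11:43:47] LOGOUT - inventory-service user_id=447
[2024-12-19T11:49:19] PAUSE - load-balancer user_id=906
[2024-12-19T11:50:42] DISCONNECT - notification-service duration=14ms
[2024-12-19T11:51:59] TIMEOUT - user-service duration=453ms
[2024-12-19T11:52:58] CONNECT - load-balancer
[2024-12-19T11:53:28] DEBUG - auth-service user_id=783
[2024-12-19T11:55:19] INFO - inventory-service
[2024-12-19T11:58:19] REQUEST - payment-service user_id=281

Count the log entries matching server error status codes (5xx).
1

To find matching entries:

1. Pattern to match: server error status codes (5xx)
2. Scan each log entry for the pattern
3. Count matches: 1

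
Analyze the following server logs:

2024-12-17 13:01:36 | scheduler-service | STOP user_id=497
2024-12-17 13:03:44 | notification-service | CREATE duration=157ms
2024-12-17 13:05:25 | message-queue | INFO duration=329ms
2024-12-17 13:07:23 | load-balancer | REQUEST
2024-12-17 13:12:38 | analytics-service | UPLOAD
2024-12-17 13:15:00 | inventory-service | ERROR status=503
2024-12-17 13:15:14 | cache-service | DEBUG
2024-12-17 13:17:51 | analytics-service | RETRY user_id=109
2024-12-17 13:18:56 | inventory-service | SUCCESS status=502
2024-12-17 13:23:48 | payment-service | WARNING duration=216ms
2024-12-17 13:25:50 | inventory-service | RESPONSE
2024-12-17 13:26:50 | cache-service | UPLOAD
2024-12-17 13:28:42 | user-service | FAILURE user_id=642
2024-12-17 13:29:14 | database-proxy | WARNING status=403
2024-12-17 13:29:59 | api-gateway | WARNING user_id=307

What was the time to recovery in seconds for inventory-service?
236

To calculate recovery time:

1. Find ERROR event for inventory-service: 2024-12-17 13:15:00
2. Find next SUCCESS event for inventory-service: 2024-12-17 13:18:56
3. Recovery time: 2024-12-17 13:18:56 - 2024-12-17 13:15:00 = 236 seconds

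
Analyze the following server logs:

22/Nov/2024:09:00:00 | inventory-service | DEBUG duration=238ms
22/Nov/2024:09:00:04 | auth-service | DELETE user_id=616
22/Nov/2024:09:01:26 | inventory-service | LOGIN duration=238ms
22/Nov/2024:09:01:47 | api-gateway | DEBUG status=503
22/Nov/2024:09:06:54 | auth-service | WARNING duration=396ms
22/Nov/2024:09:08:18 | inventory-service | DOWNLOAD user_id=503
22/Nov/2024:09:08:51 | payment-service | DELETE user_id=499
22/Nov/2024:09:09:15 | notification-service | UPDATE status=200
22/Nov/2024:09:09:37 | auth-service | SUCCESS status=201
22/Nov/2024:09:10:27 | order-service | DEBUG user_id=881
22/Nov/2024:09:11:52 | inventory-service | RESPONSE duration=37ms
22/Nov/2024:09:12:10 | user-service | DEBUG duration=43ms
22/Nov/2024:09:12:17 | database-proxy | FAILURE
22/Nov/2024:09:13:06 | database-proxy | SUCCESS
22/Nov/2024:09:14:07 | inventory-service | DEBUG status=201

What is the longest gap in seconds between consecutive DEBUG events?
520

To find the longest gap:

1. Extract all DEBUG events in chronological order
2. Calculate time differences between consecutive events
3. Find the maximum difference
4. Longest gap: 520 seconds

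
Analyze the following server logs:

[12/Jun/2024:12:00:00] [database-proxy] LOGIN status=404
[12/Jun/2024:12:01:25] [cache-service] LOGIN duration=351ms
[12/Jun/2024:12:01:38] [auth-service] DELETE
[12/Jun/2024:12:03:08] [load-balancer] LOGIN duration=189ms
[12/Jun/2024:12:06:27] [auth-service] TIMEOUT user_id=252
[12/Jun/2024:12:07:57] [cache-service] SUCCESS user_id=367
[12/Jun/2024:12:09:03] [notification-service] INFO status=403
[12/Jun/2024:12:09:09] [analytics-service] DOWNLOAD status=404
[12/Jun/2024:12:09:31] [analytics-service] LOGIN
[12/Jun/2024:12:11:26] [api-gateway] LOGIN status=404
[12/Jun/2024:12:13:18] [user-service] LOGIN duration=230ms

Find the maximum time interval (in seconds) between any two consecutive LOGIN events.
383

To find the longest gap:

1. Extract all LOGIN events in chronological order
2. Calculate time differences between consecutive events
3. Find the maximum difference
4. Longest gap: 383 seconds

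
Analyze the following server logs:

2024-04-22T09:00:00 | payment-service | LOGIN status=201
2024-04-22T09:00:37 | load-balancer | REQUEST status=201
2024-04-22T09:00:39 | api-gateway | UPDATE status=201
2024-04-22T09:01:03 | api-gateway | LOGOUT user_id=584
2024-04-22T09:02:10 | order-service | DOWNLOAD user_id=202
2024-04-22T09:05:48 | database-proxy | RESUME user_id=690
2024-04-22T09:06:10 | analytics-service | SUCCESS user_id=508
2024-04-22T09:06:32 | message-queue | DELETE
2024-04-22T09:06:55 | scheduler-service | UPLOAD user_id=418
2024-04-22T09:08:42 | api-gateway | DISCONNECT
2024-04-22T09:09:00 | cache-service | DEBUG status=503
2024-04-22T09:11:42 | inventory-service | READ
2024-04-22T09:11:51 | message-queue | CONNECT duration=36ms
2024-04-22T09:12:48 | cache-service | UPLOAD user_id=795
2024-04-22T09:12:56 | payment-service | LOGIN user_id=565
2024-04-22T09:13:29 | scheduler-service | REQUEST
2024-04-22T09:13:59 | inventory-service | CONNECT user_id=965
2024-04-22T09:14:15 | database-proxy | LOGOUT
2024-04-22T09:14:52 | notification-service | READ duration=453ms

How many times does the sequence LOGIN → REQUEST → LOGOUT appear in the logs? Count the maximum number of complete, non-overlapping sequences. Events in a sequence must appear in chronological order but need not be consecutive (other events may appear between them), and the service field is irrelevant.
2

To count sequences:

1. Look for pattern: LOGIN → REQUEST → LOGOUT
2. Greedily scan the log in chronological order, matching each sequence element in turn (ignoring service)
3. Each time the full pattern completes, increment the count and restart matching from the next event
4. Complete non-overlapping sequences found: 2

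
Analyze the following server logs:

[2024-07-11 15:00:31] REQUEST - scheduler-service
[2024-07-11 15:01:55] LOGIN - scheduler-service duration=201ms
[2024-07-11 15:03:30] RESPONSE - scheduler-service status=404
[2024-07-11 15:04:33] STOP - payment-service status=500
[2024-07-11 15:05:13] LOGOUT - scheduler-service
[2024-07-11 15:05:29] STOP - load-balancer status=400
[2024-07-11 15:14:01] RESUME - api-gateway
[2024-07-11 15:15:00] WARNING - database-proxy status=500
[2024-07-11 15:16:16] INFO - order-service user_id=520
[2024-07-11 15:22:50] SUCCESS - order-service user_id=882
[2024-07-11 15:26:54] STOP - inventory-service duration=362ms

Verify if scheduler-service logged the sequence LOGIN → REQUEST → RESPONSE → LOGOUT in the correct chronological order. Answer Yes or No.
No

To verify sequence order:

1. Find all events in sequence LOGIN → REQUEST → RESPONSE → LOGOUT for scheduler-service
2. Extract their timestamps
3. Check if timestamps are in ascending order
4. Result: No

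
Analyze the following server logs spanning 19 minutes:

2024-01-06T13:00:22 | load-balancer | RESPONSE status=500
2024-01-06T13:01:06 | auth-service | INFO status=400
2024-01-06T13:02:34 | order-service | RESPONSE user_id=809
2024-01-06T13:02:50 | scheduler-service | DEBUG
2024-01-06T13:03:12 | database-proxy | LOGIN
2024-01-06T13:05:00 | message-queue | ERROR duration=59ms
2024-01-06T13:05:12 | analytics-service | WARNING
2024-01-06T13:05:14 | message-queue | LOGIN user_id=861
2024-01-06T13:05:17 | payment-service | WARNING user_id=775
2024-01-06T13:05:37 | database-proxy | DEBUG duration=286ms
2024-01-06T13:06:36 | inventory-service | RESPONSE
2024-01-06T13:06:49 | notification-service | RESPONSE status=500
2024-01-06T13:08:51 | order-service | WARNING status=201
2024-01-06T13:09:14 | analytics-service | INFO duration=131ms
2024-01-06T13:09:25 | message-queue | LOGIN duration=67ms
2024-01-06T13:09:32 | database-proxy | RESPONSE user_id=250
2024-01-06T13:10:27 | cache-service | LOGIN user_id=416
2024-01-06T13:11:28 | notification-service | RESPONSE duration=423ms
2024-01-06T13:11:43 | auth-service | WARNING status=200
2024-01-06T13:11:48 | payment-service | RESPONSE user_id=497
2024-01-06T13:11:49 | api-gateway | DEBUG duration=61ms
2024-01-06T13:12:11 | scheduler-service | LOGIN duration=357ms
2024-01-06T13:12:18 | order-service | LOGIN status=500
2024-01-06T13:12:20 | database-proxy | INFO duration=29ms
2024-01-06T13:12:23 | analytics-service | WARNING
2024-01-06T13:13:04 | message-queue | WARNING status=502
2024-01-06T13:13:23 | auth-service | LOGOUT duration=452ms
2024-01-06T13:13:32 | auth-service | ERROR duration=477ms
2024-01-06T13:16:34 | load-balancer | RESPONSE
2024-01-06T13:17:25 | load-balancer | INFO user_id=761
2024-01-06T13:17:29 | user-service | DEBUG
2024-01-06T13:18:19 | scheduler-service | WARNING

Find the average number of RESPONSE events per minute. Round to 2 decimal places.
0.42

To calculate the rate:

1. Count total RESPONSE events: 8
2. Total time period: 19 minutes
3. Rate = 8 / 19 = 0.42 events per minute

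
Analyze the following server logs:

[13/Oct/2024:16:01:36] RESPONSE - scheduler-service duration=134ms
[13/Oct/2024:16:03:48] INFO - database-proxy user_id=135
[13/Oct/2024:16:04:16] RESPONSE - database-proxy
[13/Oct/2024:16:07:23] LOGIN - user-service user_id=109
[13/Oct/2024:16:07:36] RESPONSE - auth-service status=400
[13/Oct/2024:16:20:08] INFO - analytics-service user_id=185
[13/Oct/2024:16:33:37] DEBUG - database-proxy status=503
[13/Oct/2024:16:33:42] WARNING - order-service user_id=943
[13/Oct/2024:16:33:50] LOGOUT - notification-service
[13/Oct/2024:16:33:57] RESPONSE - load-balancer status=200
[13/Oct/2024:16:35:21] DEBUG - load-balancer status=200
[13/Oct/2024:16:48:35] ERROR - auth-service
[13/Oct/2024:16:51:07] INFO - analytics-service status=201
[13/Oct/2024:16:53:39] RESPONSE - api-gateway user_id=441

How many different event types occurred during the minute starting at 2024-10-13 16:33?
4

To count unique event types:

1. Filter events in the minute starting at 2024-10-13 16:33
2. Extract event types from matching entries
3. Count unique types: 4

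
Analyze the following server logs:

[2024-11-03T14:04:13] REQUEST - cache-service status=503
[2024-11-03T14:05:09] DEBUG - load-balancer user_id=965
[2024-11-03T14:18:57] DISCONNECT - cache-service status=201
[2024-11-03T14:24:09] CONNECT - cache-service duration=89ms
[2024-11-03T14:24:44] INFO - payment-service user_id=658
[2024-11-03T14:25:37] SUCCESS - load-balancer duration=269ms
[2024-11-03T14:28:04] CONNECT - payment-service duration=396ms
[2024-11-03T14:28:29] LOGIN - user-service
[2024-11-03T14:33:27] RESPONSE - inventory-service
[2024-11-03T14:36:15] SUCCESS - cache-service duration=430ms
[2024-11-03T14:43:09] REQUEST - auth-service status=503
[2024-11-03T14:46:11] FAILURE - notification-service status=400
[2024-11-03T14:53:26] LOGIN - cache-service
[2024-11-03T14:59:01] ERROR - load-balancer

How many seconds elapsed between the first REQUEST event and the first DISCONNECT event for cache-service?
884

To find the time between events:

1. Locate the first REQUEST event for cache-service: 2024-11-03T14:04:13
2. Locate the first DISCONNECT event for cache-service: 2024-11-03T14:18:57
3. Calculate the difference: 2024-11-03T14:18:57 - 2024-11-03T14:04:13 = 884 seconds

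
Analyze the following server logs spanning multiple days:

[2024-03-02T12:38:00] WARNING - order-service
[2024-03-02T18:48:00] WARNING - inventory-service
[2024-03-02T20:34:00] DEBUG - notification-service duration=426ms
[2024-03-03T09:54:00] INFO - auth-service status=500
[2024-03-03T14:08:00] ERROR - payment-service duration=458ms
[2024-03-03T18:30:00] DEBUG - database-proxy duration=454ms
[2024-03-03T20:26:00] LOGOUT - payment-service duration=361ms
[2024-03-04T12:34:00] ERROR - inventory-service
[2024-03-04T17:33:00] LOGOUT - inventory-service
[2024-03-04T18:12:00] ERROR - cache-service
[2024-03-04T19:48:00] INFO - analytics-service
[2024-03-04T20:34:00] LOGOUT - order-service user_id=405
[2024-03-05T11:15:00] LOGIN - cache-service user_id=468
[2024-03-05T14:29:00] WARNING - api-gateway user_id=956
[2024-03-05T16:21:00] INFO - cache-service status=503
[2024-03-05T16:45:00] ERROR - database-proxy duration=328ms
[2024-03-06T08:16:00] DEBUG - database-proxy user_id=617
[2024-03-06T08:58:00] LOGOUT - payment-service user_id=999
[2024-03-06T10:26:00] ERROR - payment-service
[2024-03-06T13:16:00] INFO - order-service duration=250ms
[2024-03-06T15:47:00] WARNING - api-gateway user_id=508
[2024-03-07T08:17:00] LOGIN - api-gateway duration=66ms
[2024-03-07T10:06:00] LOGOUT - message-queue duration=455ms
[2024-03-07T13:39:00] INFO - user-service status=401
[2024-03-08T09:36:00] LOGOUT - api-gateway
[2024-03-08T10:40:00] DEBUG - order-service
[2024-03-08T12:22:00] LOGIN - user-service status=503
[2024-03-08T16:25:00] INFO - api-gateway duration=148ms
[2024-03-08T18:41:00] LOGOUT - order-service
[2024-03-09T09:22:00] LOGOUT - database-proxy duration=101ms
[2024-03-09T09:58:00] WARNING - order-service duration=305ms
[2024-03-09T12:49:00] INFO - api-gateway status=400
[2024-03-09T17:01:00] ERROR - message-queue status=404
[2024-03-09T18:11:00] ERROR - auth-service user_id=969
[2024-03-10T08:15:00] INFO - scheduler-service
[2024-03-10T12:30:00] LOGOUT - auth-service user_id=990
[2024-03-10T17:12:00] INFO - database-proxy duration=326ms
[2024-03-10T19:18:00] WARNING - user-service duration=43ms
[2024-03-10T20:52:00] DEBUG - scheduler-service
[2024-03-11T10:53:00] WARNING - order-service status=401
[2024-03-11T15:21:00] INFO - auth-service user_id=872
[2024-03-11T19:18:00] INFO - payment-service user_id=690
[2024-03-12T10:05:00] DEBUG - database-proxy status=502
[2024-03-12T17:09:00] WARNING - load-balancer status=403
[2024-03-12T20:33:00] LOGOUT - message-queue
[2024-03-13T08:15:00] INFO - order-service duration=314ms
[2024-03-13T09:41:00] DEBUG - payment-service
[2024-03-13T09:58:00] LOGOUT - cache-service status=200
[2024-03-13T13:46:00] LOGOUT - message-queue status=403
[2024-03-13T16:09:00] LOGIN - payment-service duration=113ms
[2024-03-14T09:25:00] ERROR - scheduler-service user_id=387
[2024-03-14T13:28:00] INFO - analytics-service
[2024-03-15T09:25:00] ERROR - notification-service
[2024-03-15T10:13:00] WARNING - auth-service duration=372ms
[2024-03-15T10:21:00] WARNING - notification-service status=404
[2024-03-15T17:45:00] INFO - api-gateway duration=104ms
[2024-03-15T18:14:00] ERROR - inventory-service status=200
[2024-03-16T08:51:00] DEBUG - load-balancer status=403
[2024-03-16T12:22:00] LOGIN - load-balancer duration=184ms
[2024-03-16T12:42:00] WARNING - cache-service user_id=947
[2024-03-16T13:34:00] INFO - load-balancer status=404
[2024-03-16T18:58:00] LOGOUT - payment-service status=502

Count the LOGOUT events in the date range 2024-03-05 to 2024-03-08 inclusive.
4

To filter by date range:

1. Date range: 2024-03-05 through 2024-03-08, both dates inclusive
2. Filter for LOGOUT events whose date falls in this range
3. Count matching events: 4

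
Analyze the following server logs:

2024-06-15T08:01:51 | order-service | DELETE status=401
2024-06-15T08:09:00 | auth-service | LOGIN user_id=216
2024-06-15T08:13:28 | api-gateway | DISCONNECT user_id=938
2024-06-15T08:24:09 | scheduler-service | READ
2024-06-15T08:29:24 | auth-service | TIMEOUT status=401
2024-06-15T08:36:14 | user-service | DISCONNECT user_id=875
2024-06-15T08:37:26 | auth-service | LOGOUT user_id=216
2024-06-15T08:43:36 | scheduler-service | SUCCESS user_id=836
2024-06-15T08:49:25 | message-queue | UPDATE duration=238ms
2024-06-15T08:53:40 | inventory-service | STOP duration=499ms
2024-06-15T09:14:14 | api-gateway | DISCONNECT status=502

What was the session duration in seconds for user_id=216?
1706

To calculate session duration:

1. Find LOGIN event for user_id=216: 2024-06-15T08:09:00
2. Find LOGOUT event for user_id=216: 2024-06-15T08:37:26
3. Session duration: 2024-06-15T08:37:26 - 2024-06-15T08:09:00 = 1706 seconds (28 minutes)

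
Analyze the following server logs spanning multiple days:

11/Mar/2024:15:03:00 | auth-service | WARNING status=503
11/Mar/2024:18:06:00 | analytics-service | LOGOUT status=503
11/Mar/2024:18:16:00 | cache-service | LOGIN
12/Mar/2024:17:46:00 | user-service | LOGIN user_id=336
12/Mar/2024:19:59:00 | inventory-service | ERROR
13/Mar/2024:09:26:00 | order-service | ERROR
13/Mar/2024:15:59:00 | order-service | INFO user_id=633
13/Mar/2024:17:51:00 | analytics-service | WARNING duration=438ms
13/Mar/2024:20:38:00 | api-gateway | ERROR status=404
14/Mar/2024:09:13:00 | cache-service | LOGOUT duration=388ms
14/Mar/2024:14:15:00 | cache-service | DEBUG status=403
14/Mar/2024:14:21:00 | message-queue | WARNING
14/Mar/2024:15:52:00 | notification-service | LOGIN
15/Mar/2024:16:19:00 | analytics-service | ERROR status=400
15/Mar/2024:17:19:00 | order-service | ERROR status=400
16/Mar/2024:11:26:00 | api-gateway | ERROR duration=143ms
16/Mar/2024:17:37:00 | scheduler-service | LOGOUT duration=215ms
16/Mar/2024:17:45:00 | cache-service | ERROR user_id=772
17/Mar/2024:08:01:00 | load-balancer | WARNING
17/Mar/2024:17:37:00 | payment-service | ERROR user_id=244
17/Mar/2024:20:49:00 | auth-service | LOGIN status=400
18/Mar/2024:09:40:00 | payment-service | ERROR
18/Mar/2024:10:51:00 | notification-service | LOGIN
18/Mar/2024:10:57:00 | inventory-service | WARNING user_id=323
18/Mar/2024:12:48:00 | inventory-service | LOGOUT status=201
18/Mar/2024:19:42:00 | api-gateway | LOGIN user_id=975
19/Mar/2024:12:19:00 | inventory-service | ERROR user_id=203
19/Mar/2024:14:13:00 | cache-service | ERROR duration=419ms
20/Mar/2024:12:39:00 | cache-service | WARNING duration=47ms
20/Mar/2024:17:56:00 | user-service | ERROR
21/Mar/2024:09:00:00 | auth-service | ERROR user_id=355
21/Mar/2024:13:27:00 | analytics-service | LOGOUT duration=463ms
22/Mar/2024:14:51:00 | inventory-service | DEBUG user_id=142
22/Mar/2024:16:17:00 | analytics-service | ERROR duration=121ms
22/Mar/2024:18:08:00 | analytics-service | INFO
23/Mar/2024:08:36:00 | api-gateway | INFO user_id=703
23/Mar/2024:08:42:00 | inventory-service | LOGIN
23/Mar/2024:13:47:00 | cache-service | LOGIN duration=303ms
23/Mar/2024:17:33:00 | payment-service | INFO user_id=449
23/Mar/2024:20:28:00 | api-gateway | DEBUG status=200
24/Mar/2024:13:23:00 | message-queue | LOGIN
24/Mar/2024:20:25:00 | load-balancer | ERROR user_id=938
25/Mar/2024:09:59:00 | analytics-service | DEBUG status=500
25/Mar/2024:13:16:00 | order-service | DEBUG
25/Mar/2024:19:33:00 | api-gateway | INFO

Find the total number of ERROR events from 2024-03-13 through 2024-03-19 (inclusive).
10

To filter by date range:

1. Date range: 2024-03-13 through 2024-03-19, both dates inclusive
2. Filter for ERROR events whose date falls in this range
3. Count matching events: 10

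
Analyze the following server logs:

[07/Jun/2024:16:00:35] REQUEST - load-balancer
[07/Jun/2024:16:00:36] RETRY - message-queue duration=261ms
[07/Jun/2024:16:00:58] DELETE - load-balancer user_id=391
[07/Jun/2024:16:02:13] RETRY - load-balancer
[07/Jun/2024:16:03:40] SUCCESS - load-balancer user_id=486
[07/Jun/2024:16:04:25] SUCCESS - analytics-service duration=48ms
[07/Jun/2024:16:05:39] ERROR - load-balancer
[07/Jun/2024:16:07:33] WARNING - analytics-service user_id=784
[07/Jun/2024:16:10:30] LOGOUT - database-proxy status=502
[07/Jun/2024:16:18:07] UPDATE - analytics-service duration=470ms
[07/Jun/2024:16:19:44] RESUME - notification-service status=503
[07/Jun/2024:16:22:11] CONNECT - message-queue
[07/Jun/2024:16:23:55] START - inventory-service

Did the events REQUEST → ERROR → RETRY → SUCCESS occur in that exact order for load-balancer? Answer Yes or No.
No

To verify sequence order:

1. Find all events in sequence REQUEST → ERROR → RETRY → SUCCESS for load-balancer
2. Extract their timestamps
3. Check if timestamps are in ascending order
4. Result: No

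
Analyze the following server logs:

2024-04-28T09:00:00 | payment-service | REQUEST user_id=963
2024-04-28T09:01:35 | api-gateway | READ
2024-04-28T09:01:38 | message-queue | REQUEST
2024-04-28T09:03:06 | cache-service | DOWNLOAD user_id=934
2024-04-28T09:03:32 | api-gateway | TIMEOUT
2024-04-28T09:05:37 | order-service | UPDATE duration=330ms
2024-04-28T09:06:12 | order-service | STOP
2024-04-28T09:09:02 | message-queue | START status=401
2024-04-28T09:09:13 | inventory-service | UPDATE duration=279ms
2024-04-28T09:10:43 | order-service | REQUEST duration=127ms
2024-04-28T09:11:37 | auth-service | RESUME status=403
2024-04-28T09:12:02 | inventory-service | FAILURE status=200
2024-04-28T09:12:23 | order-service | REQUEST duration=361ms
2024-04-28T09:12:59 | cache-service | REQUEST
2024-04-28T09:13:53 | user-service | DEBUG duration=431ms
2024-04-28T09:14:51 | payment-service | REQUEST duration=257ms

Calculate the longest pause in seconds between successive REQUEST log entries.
545

To find the longest gap:

1. Extract all REQUEST events in chronological order
2. Calculate time differences between consecutive events
3. Find the maximum difference
4. Longest gap: 545 seconds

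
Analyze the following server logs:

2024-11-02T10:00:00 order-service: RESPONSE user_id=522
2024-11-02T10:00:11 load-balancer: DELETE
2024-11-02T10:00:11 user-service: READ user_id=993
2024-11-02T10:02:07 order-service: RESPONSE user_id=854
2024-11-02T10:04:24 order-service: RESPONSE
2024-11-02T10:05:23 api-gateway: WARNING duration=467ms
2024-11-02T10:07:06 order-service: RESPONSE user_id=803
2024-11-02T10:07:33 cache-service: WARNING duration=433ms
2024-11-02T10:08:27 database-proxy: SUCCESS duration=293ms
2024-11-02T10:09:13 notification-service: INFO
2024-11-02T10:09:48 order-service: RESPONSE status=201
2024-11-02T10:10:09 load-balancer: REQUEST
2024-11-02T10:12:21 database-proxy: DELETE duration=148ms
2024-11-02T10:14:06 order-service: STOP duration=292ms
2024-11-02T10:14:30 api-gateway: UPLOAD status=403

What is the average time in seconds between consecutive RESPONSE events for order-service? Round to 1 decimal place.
147.0

To calculate average interval:

1. Find all RESPONSE events for order-service in order
2. Calculate time gaps between consecutive events
3. Compute mean of gaps: 588 / 4 = 147.0 seconds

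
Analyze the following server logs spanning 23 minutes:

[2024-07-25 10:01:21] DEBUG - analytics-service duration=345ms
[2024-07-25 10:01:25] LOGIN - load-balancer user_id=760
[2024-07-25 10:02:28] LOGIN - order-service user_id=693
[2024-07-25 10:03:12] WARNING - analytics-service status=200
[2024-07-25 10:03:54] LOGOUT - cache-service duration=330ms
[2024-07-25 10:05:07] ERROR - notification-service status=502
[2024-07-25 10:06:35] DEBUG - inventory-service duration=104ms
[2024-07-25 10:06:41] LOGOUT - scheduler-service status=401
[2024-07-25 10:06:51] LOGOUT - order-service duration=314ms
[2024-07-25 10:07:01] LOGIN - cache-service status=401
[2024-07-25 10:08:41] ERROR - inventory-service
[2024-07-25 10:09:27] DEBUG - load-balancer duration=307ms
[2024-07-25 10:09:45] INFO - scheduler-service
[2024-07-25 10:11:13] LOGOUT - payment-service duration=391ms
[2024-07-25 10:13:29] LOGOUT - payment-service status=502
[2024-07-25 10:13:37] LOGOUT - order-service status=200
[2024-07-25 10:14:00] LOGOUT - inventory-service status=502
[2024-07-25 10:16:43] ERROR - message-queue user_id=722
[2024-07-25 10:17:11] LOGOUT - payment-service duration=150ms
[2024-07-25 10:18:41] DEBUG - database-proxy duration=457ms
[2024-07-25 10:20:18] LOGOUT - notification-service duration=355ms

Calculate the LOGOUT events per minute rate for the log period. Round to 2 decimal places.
0.39

To calculate the rate:

1. Count total LOGOUT events: 9
2. Total time period: 23 minutes
3. Rate = 9 / 23 = 0.39 events per minute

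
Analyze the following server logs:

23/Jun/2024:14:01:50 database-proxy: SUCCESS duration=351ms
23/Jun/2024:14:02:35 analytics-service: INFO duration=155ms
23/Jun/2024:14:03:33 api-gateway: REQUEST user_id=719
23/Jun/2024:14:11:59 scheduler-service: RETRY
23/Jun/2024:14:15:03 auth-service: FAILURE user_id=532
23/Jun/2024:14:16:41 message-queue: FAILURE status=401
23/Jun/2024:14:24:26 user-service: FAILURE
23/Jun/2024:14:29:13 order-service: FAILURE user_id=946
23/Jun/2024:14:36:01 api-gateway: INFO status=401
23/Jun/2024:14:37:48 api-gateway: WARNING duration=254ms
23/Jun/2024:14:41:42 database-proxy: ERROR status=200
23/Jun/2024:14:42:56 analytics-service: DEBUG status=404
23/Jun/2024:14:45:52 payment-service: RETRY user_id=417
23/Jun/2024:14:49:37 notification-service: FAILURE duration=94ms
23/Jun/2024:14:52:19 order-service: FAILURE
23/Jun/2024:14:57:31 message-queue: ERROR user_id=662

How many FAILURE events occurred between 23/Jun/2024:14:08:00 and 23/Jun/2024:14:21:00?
2

To count events in the time window:

1. Window boundaries: 23/Jun/2024:14:08:00 to 23/Jun/2024:14:21:00
2. Filter for FAILURE events within this window
3. Count matching events: 2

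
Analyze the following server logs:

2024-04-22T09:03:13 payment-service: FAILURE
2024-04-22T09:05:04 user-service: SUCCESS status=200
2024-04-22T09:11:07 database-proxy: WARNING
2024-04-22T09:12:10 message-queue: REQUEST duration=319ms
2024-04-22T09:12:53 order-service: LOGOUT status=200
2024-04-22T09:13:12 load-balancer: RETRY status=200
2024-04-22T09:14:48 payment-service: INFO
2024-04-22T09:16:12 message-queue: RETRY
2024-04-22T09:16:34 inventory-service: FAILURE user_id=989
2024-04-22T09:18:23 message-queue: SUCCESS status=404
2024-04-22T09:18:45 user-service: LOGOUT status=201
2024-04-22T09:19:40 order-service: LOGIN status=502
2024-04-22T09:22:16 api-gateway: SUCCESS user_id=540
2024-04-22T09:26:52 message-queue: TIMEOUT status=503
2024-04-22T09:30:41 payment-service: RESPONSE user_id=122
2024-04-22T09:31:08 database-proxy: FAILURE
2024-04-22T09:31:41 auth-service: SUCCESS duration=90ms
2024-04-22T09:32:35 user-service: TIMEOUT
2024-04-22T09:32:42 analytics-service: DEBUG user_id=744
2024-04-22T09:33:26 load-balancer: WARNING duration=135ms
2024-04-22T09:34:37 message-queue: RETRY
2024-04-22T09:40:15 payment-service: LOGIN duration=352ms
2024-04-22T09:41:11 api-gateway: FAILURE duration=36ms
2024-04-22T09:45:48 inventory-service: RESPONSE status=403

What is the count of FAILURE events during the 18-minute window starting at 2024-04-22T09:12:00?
1

To count events in the time window:

1. Window boundaries: 2024-04-22T09:12:00 to 2024-04-22T09:30:00
2. Filter for FAILURE events within this window
3. Count matching events: 1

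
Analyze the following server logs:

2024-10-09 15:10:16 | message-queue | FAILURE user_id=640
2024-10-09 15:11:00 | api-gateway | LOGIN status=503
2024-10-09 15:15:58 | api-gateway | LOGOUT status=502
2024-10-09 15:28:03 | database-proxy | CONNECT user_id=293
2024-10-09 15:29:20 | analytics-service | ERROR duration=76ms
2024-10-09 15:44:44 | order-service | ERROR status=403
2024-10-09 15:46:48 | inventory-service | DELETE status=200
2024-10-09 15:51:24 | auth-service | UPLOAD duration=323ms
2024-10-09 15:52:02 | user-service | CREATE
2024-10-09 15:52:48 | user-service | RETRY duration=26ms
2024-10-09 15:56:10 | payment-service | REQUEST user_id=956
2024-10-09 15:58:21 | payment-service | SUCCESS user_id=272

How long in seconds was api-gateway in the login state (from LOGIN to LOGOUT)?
298

To calculate state duration:

1. Find LOGIN event for api-gateway: 2024-10-09 15:11:00
2. Find LOGOUT event for api-gateway: 2024-10-09 15:15:58
3. Calculate duration: 2024-10-09 15:15:58 - 2024-10-09 15:11:00 = 298 seconds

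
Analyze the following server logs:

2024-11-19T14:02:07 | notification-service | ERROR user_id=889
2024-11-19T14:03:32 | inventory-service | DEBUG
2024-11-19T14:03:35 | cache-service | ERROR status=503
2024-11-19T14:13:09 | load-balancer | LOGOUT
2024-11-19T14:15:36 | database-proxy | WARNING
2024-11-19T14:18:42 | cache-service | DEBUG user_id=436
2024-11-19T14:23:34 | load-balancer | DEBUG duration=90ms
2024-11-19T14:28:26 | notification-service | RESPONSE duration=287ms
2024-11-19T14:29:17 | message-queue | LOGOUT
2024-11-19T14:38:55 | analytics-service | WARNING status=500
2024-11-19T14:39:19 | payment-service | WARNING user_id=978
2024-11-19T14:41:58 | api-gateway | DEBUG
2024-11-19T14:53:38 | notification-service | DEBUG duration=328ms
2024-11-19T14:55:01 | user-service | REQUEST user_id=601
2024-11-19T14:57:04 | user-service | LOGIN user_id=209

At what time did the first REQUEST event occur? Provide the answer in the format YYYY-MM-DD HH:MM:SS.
2024-11-19 14:55:01

To find the first event:

1. Filter for all REQUEST events
2. Sort by timestamp
3. Select the first one
4. Timestamp: 2024-11-19 14:55:01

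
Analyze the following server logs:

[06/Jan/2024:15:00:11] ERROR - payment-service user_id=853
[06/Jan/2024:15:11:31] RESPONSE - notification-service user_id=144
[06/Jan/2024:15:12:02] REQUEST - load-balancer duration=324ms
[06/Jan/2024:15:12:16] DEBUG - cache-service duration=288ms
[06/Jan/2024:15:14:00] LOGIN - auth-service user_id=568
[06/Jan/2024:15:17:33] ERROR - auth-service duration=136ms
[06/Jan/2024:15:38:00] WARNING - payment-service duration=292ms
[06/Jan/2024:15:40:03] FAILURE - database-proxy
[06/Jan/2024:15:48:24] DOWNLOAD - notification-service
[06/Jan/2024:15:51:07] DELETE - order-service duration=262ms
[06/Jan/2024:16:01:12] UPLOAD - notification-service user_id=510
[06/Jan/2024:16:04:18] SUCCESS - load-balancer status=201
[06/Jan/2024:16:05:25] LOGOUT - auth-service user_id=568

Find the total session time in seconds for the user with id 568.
3085

To calculate session duration:

1. Find LOGIN event for user_id=568: 06/Jan/2024:15:14:00
2. Find LOGOUT event for user_id=568: 06/Jan/2024:16:05:25
3. Session duration: 06/Jan/2024:16:05:25 - 06/Jan/2024:15:14:00 = 3085 seconds (51 minutes)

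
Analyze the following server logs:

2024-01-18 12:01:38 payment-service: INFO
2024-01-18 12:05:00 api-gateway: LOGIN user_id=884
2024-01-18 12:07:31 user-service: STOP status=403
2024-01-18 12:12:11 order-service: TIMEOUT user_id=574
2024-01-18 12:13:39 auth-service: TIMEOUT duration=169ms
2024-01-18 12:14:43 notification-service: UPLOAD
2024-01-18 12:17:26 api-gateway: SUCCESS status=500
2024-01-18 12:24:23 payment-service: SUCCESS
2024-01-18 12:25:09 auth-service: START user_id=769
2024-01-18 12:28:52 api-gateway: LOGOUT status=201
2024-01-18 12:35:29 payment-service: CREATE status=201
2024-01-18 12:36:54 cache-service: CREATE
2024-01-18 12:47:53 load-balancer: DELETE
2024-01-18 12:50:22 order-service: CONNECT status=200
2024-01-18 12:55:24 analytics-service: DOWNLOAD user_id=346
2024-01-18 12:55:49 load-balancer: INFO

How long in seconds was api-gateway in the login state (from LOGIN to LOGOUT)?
1432

To calculate state duration:

1. Find LOGIN event for api-gateway: 2024-01-18 12:05:00
2. Find LOGOUT event for api-gateway: 2024-01-18 12:28:52
3. Calculate duration: 2024-01-18 12:28:52 - 2024-01-18 12:05:00 = 1432 seconds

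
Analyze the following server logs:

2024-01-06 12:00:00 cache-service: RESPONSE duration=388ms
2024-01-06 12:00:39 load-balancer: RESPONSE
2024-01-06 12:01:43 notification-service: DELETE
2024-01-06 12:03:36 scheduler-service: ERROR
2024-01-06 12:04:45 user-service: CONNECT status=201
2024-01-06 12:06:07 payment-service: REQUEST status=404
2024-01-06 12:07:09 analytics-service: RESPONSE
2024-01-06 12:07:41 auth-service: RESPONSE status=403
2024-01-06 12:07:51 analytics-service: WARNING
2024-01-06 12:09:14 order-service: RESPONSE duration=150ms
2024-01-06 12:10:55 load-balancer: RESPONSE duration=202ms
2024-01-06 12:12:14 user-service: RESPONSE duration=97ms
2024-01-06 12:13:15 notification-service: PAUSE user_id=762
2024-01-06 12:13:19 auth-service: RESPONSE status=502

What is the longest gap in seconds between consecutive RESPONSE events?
390

To find the longest gap:

1. Extract all RESPONSE events in chronological order
2. Calculate time differences between consecutive events
3. Find the maximum difference
4. Longest gap: 390 seconds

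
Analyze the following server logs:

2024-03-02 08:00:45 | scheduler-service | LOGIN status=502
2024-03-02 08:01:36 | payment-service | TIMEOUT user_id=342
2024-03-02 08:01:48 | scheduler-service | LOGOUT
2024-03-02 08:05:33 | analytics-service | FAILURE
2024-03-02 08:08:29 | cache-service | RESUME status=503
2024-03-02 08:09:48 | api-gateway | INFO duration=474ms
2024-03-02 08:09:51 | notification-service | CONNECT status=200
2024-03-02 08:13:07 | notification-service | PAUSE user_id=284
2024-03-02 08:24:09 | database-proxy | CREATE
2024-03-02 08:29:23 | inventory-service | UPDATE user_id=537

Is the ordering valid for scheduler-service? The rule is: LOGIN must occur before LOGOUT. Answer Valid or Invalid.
Valid

To validate ordering:

1. Required order: LOGIN → LOGOUT
2. Rule: LOGIN must occur before LOGOUT
3. Check actual order of events for scheduler-service
4. Result: Valid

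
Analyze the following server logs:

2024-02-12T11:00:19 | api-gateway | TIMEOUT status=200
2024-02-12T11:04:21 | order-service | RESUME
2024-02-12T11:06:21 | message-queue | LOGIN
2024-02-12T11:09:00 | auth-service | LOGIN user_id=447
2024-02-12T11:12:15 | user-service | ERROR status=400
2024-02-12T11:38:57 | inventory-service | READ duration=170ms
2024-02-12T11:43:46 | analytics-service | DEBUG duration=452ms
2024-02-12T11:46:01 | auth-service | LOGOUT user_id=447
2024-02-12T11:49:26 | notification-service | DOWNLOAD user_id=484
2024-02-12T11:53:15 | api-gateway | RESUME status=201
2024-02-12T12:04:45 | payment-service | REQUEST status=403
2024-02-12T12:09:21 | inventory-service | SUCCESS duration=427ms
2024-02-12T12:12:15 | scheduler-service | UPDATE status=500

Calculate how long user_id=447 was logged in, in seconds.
2221

To calculate session duration:

1. Find LOGIN event for user_id=447: 2024-02-12T11:09:00
2. Find LOGOUT event for user_id=447: 2024-02-12T11:46:01
3. Session duration: 2024-02-12T11:46:01 - 2024-02-12T11:09:00 = 2221 seconds (37 minutes)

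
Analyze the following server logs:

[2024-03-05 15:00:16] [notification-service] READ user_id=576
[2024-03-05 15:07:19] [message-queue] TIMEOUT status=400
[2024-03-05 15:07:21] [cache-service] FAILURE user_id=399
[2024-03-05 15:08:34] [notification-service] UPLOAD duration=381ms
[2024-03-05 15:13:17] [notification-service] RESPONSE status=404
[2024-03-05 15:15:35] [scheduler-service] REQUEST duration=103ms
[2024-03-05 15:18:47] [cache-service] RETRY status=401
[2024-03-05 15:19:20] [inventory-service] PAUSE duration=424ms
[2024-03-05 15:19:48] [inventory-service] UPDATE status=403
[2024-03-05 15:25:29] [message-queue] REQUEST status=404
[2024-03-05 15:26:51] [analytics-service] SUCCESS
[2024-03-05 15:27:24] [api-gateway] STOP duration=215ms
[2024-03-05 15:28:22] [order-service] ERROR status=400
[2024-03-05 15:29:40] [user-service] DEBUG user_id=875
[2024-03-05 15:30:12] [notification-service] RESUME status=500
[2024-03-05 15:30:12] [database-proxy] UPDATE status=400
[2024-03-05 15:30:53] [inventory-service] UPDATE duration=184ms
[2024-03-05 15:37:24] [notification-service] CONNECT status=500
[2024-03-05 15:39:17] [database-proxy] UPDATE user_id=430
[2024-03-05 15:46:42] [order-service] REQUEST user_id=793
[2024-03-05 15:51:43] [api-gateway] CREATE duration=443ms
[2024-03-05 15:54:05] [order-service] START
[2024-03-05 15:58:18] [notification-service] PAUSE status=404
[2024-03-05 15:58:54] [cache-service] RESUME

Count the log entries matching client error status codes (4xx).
8

To find matching entries:

1. Pattern to match: client error status codes (4xx)
2. Scan each log entry for the pattern
3. Count matches: 8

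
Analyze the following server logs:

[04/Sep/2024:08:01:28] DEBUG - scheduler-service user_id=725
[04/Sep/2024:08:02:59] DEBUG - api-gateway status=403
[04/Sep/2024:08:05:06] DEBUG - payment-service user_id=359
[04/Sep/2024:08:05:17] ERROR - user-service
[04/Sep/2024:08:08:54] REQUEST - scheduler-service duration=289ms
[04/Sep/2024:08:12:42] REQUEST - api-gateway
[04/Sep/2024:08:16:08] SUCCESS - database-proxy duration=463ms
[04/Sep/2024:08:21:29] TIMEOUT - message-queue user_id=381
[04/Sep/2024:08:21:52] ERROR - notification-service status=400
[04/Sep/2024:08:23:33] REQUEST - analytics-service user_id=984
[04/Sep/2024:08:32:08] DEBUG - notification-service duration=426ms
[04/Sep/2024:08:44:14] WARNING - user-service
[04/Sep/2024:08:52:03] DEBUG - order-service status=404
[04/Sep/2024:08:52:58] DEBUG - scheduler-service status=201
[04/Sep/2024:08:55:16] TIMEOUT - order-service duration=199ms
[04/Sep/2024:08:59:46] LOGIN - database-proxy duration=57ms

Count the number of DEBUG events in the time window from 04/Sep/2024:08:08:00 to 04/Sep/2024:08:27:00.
0

To count events in the time window:

1. Window boundaries: 04/Sep/2024:08:08:00 to 04/Sep/2024:08:27:00
2. Filter for DEBUG events within this window
3. Count matching events: 0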